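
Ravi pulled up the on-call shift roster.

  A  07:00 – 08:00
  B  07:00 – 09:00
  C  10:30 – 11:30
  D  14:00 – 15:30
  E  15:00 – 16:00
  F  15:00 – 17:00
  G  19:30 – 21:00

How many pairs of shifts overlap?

4

Sorted by start: A, B, C, D, E, F, G.
B starts before A ends → A and B overlap.
C starts after A ends, so nothing later overlaps A either.
C starts after B ends, so nothing later overlaps B either.
D starts after C ends, so nothing later overlaps C either.
E starts before D ends → D and E overlap.
F starts before D ends → D and F overlap.
G starts after D ends.
F starts before E ends → E and F overlap.
G starts after E ends.
G starts after F ends.
Overlapping pairs: A & B, D & E, D & F, E & F — 4 in total.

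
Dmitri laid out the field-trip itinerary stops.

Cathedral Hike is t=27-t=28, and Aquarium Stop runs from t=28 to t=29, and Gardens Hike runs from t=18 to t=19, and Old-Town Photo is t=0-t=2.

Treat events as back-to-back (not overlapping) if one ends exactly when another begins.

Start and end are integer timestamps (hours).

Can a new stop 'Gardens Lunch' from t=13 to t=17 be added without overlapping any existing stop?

Yes — the slot is free

Old-Town Photo: ends t=2 at or before Gardens Lunch starts t=13 → clear.
Gardens Hike: starts t=18 at or after Gardens Lunch ends t=17 → clear.
Cathedral Hike: starts t=27 at or after Gardens Lunch ends t=17 → clear.
Aquarium Stop: starts t=28 at or after Gardens Lunch ends t=17 → clear.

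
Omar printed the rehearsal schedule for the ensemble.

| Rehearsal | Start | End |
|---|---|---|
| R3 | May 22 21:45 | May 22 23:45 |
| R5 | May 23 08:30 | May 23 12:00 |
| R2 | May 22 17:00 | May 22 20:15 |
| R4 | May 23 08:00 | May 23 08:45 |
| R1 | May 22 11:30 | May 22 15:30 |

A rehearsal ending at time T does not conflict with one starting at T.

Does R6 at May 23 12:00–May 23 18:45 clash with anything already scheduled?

R1: ends May 22 15:30 at or before R6 starts May 23 12:00 → clear.
R2: ends May 22 20:15 at or before R6 starts May 23 12:00 → clear.
R3: ends May 22 23:45 at or before R6 starts May 23 12:00 → clear.
R4: ends May 23 08:45 at or before R6 starts May 23 12:00 → clear.
R5: ends May 23 12:00 at or before R6 starts May 23 12:00 → clear.

No — it doesn't clash with anything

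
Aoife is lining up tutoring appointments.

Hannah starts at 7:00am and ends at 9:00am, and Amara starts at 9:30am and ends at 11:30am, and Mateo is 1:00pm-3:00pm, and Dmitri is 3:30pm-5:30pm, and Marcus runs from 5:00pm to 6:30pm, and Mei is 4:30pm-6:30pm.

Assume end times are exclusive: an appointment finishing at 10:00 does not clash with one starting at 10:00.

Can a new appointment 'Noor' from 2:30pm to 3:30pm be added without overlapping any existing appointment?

No — it overlaps Mateo

Hannah: ends 9:00am at or before Noor starts 2:30pm → clear.
Amara: ends 11:30am at or before Noor starts 2:30pm → clear.
Mateo: starts 1:00pm before Noor ends 3:30pm, and ends 3:00pm after Noor starts 2:30pm → overlap.
Dmitri: starts 3:30pm at or after Noor ends 3:30pm → clear.
Mei: starts 4:30pm at or after Noor ends 3:30pm → clear.
Marcus: starts 5:00pm at or after Noor ends 3:30pm → clear.
Noor overlaps Mateo.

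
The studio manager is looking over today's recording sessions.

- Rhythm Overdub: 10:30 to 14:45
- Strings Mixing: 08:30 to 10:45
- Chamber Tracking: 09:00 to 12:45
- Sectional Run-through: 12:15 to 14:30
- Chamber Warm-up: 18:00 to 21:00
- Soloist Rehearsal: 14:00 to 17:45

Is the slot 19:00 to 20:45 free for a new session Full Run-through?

Strings Mixing: ends 10:45 at or before Full Run-through starts 19:00 → clear.
Chamber Tracking: ends 12:45 at or before Full Run-through starts 19:00 → clear.
Rhythm Overdub: ends 14:45 at or before Full Run-through starts 19:00 → clear.
Sectional Run-through: ends 14:30 at or before Full Run-through starts 19:00 → clear.
Soloist Rehearsal: ends 17:45 at or before Full Run-through starts 19:00 → clear.
Chamber Warm-up: starts 18:00 before Full Run-through ends 20:45, and ends 21:00 after Full Run-through starts 19:00 → overlap.
Full Run-through overlaps Chamber Warm-up.

No — it overlaps Chamber Warm-up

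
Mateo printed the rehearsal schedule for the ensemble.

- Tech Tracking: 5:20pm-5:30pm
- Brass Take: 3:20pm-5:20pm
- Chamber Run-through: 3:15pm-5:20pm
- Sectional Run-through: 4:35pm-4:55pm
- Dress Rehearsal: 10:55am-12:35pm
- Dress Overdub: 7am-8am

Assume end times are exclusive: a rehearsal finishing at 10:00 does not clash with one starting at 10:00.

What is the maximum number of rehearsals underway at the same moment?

3

Sweep the timeline, counting +1 at each start and −1 at each end (ends before starts at a tie):
7am start Dress Overdub → 1
8am end Dress Overdub → 0
10:55am start Dress Rehearsal → 1
12:35pm end Dress Rehearsal → 0
3:15pm start Chamber Run-through → 1
3:20pm start Brass Take → 2
4:35pm start Sectional Run-through → 3
4:55pm end Sectional Run-through → 2
5:20pm end Brass Take → 1
5:20pm end Chamber Run-through → 0
5:20pm start Tech Tracking → 1
5:30pm end Tech Tracking → 0
Peak is 3, at 4:35pm (Brass Take, Chamber Run-through, Sectional Run-through).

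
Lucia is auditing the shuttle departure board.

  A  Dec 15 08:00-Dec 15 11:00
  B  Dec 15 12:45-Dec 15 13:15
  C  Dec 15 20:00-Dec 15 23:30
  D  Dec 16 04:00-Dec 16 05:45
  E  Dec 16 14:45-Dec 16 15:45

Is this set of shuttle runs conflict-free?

Check each pair: they overlap iff neither finishes before the other starts.
Sorted by start: A, B, C, D, E.
B starts after A ends; A is clear from here.
C starts after B ends; B is clear from here.
D starts after C ends; C is clear from here.
E starts after D ends.
Every pair is clear; the schedule has no overlaps.

Yes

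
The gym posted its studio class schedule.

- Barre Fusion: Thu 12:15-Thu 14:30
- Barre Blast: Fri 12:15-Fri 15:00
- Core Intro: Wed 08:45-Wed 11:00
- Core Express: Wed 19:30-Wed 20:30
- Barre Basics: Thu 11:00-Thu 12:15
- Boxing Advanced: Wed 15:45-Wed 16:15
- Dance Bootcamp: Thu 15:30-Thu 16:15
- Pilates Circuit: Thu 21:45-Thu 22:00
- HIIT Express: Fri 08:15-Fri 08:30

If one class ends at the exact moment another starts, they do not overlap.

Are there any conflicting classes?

No

Check each pair: they overlap iff neither finishes before the other starts.
Sorted by start: Core Intro, Boxing Advanced, Core Express, Barre Basics, Barre Fusion, Dance Bootcamp, Pilates Circuit, HIIT Express, Barre Blast.
Boxing Advanced starts after Core Intro ends; Core Intro is clear from here.
Core Express starts after Boxing Advanced ends; Boxing Advanced is clear from here.
Barre Basics starts after Core Express ends; Core Express is clear from here.
Barre Fusion starts exactly when Barre Basics ends (back-to-back, no overlap); Barre Basics is clear from here.
Dance Bootcamp starts after Barre Fusion ends; Barre Fusion is clear from here.
Pilates Circuit starts after Dance Bootcamp ends; Dance Bootcamp is clear from here.
HIIT Express starts after Pilates Circuit ends; Pilates Circuit is clear from here.
Barre Blast starts after HIIT Express ends.
Every pair is clear; the schedule has no overlaps.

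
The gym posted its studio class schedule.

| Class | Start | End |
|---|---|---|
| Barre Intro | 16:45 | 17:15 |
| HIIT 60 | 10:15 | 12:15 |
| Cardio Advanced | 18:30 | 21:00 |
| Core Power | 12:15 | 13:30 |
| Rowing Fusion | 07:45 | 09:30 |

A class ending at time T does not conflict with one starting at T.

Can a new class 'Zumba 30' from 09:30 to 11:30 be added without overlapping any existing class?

Rowing Fusion: ends 09:30 at or before Zumba 30 starts 09:30 → clear.
HIIT 60: starts 10:15 before Zumba 30 ends 11:30, and ends 12:15 after Zumba 30 starts 09:30 → overlap.
Core Power: starts 12:15 at or after Zumba 30 ends 11:30 → clear.
Barre Intro: starts 16:45 at or after Zumba 30 ends 11:30 → clear.
Cardio Advanced: starts 18:30 at or after Zumba 30 ends 11:30 → clear.
Zumba 30 overlaps HIIT 60.

No — it overlaps HIIT 60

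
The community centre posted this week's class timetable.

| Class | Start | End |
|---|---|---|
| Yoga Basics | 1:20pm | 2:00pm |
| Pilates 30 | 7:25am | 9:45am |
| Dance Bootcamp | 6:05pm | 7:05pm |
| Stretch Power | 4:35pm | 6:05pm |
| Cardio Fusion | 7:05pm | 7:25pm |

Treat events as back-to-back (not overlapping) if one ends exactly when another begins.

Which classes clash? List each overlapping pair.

Sorted by start: Pilates 30, Yoga Basics, Stretch Power, Dance Bootcamp, Cardio Fusion.
Yoga Basics starts after Pilates 30 ends, so nothing later overlaps Pilates 30 either.
Stretch Power starts after Yoga Basics ends, so nothing later overlaps Yoga Basics either.
Dance Bootcamp starts exactly when Stretch Power ends (back-to-back, no overlap), so nothing later overlaps Stretch Power either.
Cardio Fusion starts exactly when Dance Bootcamp ends (back-to-back, no overlap).

none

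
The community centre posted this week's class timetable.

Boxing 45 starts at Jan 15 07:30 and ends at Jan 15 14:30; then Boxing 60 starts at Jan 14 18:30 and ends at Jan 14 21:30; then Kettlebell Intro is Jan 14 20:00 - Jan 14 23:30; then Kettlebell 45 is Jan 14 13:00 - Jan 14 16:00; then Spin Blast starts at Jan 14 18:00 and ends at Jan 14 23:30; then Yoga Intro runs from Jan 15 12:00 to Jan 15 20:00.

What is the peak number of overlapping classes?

3

Walk through starts and ends in time order (an end at T is processed before a start at T):
Jan 14 13:00 start Kettlebell 45 → 1
Jan 14 16:00 end Kettlebell 45 → 0
Jan 14 18:00 start Spin Blast → 1
Jan 14 18:30 start Boxing 60 → 2
Jan 14 20:00 start Kettlebell Intro → 3
Jan 14 21:30 end Boxing 60 → 2
Jan 14 23:30 end Kettlebell Intro → 1
Jan 14 23:30 end Spin Blast → 0
Jan 15 07:30 start Boxing 45 → 1
Jan 15 12:00 start Yoga Intro → 2
Jan 15 14:30 end Boxing 45 → 1
Jan 15 20:00 end Yoga Intro → 0
Peak is 3, at Jan 14 20:00 (Boxing 60, Kettlebell Intro, Spin Blast).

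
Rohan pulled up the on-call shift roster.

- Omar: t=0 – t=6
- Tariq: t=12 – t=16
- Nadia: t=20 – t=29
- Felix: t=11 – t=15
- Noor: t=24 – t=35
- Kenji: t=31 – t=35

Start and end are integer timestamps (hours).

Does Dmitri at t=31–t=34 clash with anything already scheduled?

Yes — it overlaps Kenji, Noor

Omar: ends t=6 at or before Dmitri starts t=31 → clear.
Felix: ends t=15 at or before Dmitri starts t=31 → clear.
Tariq: ends t=16 at or before Dmitri starts t=31 → clear.
Nadia: ends t=29 at or before Dmitri starts t=31 → clear.
Noor: starts t=24 before Dmitri ends t=34, and ends t=35 after Dmitri starts t=31 → overlap.
Kenji: starts t=31 before Dmitri ends t=34, and ends t=35 after Dmitri starts t=31 → overlap.
Dmitri overlaps Noor, Kenji.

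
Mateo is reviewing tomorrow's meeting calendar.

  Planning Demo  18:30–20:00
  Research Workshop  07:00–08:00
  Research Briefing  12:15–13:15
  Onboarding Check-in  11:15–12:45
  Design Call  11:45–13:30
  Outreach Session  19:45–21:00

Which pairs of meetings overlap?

Two intervals overlap when each starts before the other ends.
Sorted by start: Research Workshop, Onboarding Check-in, Design Call, Research Briefing, Planning Demo, Outreach Session.
Onboarding Check-in starts after Research Workshop ends; Research Workshop is clear from here.
Design Call starts before Onboarding Check-in ends → Onboarding Check-in and Design Call overlap.
Research Briefing starts before Onboarding Check-in ends → Onboarding Check-in and Research Briefing overlap.
Planning Demo starts after Onboarding Check-in ends; Onboarding Check-in is clear from here.
Research Briefing starts before Design Call ends → Design Call and Research Briefing overlap.
Planning Demo starts after Design Call ends; Design Call is clear from here.
Planning Demo starts after Research Briefing ends; Research Briefing is clear from here.
Outreach Session starts before Planning Demo ends → Planning Demo and Outreach Session overlap.

Design Call & Onboarding Check-in, Design Call & Research Briefing, Onboarding Check-in & Research Briefing, Outreach Session & Planning Demo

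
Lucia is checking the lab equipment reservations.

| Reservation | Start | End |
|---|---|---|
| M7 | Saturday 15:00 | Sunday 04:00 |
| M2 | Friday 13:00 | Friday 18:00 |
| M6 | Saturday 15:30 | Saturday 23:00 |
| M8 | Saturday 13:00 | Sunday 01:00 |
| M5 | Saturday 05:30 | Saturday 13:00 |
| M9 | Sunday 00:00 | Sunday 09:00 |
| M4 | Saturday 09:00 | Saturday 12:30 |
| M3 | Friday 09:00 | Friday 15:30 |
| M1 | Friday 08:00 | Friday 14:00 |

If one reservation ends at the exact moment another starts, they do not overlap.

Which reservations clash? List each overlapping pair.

Sorted by start: M1, M3, M2, M5, M4, M8, M7, M6, M9.
M3 starts before M1 ends → M1 and M3 overlap.
M2 starts before M1 ends → M1 and M2 overlap.
M5 starts after M1 ends — done with M1.
M2 starts before M3 ends → M3 and M2 overlap.
M5 starts after M3 ends — done with M3.
M5 starts after M2 ends — done with M2.
M4 starts before M5 ends → M5 and M4 overlap.
M8 starts exactly when M5 ends (back-to-back, no overlap) — done with M5.
M8 starts after M4 ends — done with M4.
M7 starts before M8 ends → M8 and M7 overlap.
M6 starts before M8 ends → M8 and M6 overlap.
M9 starts before M8 ends → M8 and M9 overlap.
M6 starts before M7 ends → M7 and M6 overlap.
M9 starts before M7 ends → M7 and M9 overlap.
M9 starts after M6 ends.

M1 & M2, M1 & M3, M2 & M3, M4 & M5, M6 & M7, M6 & M8, M7 & M8, M7 & M9, M8 & M9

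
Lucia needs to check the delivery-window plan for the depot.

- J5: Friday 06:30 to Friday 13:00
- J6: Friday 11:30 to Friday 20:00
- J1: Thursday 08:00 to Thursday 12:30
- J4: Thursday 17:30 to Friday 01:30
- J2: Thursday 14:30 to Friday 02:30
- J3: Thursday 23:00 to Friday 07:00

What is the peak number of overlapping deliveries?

Sweep the timeline, counting +1 at each start and −1 at each end (ends before starts at a tie):
Thursday 08:00 start J1 → 1
Thursday 12:30 end J1 → 0
Thursday 14:30 start J2 → 1
Thursday 17:30 start J4 → 2
Thursday 23:00 start J3 → 3
Friday 01:30 end J4 → 2
Friday 02:30 end J2 → 1
Friday 06:30 start J5 → 2
Friday 07:00 end J3 → 1
Friday 11:30 start J6 → 2
Friday 13:00 end J5 → 1
Friday 20:00 end J6 → 0
Peak is 3, at Thursday 23:00 (J2, J3, J4).

3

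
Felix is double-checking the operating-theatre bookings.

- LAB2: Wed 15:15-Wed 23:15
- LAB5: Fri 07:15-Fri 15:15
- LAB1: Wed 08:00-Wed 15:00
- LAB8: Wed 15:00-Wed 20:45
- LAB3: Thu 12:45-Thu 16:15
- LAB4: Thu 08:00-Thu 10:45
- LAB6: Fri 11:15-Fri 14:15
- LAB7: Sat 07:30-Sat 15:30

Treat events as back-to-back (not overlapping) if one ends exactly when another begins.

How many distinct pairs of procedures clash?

Two intervals overlap when each starts before the other ends.
Sorted by start: LAB1, LAB8, LAB2, LAB4, LAB3, LAB5, LAB6, LAB7.
LAB8 starts exactly when LAB1 ends (back-to-back, no overlap), so nothing later overlaps LAB1 either.
LAB2 starts before LAB8 ends → LAB8 and LAB2 overlap.
LAB4 starts after LAB8 ends, so nothing later overlaps LAB8 either.
LAB4 starts after LAB2 ends, so nothing later overlaps LAB2 either.
LAB3 starts after LAB4 ends, so nothing later overlaps LAB4 either.
LAB5 starts after LAB3 ends, so nothing later overlaps LAB3 either.
LAB6 starts before LAB5 ends → LAB5 and LAB6 overlap.
LAB7 starts after LAB5 ends.
LAB7 starts after LAB6 ends.
Overlapping pairs: LAB2 & LAB8, LAB5 & LAB6 — 2 in total.

2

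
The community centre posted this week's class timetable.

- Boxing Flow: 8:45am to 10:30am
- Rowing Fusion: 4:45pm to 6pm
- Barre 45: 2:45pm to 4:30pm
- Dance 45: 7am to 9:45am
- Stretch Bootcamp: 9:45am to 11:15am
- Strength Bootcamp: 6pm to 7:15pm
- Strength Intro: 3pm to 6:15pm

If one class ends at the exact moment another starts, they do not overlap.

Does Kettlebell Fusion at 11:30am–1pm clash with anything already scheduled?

No — it doesn't clash with anything

Dance 45: ends 9:45am at or before Kettlebell Fusion starts 11:30am → clear.
Boxing Flow: ends 10:30am at or before Kettlebell Fusion starts 11:30am → clear.
Stretch Bootcamp: ends 11:15am at or before Kettlebell Fusion starts 11:30am → clear.
Barre 45: starts 2:45pm at or after Kettlebell Fusion ends 1pm → clear.
Strength Intro: starts 3pm at or after Kettlebell Fusion ends 1pm → clear.
Rowing Fusion: starts 4:45pm at or after Kettlebell Fusion ends 1pm → clear.
Strength Bootcamp: starts 6pm at or after Kettlebell Fusion ends 1pm → clear.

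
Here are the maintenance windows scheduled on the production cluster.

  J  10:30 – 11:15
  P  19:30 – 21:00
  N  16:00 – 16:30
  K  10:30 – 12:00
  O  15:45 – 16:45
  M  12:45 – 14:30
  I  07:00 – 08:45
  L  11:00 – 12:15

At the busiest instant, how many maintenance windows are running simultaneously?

3

Sweep the timeline, counting +1 at each start and −1 at each end (ends before starts at a tie):
07:00 start I → 1
08:45 end I → 0
10:30 start J → 1
10:30 start K → 2
11:00 start L → 3
11:15 end J → 2
12:00 end K → 1
12:15 end L → 0
12:45 start M → 1
14:30 end M → 0
15:45 start O → 1
16:00 start N → 2
16:30 end N → 1
16:45 end O → 0
19:30 start P → 1
21:00 end P → 0
Peak is 3, at 11:00 (J, K, L).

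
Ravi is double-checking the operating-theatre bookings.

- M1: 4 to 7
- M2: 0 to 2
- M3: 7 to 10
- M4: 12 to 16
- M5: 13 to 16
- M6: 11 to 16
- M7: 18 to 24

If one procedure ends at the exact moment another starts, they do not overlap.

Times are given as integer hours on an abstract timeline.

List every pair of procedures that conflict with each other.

M4 & M5, M4 & M6, M5 & M6

Two intervals overlap when each starts before the other ends.
Sorted by start: M2, M1, M3, M6, M4, M5, M7.
M1 starts after M2 ends; M2 is clear from here.
M3 starts exactly when M1 ends (back-to-back, no overlap); M1 is clear from here.
M6 starts after M3 ends; M3 is clear from here.
M4 starts before M6 ends → M6 and M4 overlap.
M5 starts before M6 ends → M6 and M5 overlap.
M7 starts after M6 ends.
M5 starts before M4 ends → M4 and M5 overlap.
M7 starts after M4 ends.
M7 starts after M5 ends.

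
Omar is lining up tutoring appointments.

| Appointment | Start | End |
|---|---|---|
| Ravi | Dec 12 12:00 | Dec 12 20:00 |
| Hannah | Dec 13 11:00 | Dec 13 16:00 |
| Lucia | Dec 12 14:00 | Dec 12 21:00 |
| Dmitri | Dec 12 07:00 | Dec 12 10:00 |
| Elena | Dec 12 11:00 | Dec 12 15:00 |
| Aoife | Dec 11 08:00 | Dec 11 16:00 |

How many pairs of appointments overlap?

Sorted by start: Aoife, Dmitri, Elena, Ravi, Lucia, Hannah.
Dmitri starts after Aoife ends, so nothing later overlaps Aoife either.
Elena starts after Dmitri ends, so nothing later overlaps Dmitri either.
Ravi starts before Elena ends → Elena and Ravi overlap.
Lucia starts before Elena ends → Elena and Lucia overlap.
Hannah starts after Elena ends.
Lucia starts before Ravi ends → Ravi and Lucia overlap.
Hannah starts after Ravi ends.
Hannah starts after Lucia ends.
Overlapping pairs: Elena & Lucia, Elena & Ravi, Lucia & Ravi — 3 in total.

3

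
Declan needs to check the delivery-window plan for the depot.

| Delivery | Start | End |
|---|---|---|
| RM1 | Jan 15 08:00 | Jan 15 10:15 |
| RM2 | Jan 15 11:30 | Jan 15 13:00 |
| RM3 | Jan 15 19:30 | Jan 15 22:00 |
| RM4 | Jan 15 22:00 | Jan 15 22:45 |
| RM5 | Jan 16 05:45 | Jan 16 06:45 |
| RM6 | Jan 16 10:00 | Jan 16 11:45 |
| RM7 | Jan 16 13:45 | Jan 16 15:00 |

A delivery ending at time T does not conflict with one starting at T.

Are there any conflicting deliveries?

Sorted by start: RM1, RM2, RM3, RM4, RM5, RM6, RM7.
RM2 starts after RM1 ends, so nothing later overlaps RM1 either.
RM3 starts after RM2 ends, so nothing later overlaps RM2 either.
RM4 starts exactly when RM3 ends (back-to-back, no overlap), so nothing later overlaps RM3 either.
RM5 starts after RM4 ends, so nothing later overlaps RM4 either.
RM6 starts after RM5 ends, so nothing later overlaps RM5 either.
RM7 starts after RM6 ends.
Every pair is clear; the schedule has no overlaps.

No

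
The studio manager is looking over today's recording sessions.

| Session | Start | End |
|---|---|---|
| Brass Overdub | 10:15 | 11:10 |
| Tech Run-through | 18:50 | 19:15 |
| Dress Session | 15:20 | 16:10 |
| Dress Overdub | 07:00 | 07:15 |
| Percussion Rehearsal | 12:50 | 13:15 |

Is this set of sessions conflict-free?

Yes

Sorted by start: Dress Overdub, Brass Overdub, Percussion Rehearsal, Dress Session, Tech Run-through.
Brass Overdub starts after Dress Overdub ends; Dress Overdub is clear from here.
Percussion Rehearsal starts after Brass Overdub ends; Brass Overdub is clear from here.
Dress Session starts after Percussion Rehearsal ends; Percussion Rehearsal is clear from here.
Tech Run-through starts after Dress Session ends.
Every pair is clear; the schedule has no overlaps.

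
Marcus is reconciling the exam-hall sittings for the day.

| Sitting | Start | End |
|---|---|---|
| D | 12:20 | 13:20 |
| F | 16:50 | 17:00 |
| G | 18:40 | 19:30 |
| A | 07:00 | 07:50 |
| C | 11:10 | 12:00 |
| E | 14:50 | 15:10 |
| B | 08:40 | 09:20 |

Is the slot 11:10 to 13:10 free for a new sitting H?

A: ends 07:50 at or before H starts 11:10 → clear.
B: ends 09:20 at or before H starts 11:10 → clear.
C: starts 11:10 before H ends 13:10, and ends 12:00 after H starts 11:10 → overlap.
D: starts 12:20 before H ends 13:10, and ends 13:20 after H starts 11:10 → overlap.
E: starts 14:50 at or after H ends 13:10 → clear.
F: starts 16:50 at or after H ends 13:10 → clear.
G: starts 18:40 at or after H ends 13:10 → clear.
H overlaps C, D.

No — it overlaps C, D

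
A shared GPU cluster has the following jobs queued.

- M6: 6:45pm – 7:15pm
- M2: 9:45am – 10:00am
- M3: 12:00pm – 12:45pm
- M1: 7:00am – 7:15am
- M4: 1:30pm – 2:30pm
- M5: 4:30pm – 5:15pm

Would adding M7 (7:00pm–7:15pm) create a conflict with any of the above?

M1: ends 7:15am at or before M7 starts 7:00pm → clear.
M2: ends 10:00am at or before M7 starts 7:00pm → clear.
M3: ends 12:45pm at or before M7 starts 7:00pm → clear.
M4: ends 2:30pm at or before M7 starts 7:00pm → clear.
M5: ends 5:15pm at or before M7 starts 7:00pm → clear.
M6: starts 6:45pm before M7 ends 7:15pm, and ends 7:15pm after M7 starts 7:00pm → overlap.
M7 overlaps M6.

Yes — it overlaps M6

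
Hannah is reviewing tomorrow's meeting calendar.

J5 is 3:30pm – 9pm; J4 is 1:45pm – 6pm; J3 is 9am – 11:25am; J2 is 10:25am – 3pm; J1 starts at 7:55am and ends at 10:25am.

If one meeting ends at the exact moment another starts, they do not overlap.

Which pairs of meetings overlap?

Sorted by start: J1, J3, J2, J4, J5.
J3 starts before J1 ends → J1 and J3 overlap.
J2 starts exactly when J1 ends (back-to-back, no overlap); J1 is clear from here.
J2 starts before J3 ends → J3 and J2 overlap.
J4 starts after J3 ends; J3 is clear from here.
J4 starts before J2 ends → J2 and J4 overlap.
J5 starts after J2 ends.
J5 starts before J4 ends → J4 and J5 overlap.

J1 & J3, J2 & J3, J2 & J4, J4 & J5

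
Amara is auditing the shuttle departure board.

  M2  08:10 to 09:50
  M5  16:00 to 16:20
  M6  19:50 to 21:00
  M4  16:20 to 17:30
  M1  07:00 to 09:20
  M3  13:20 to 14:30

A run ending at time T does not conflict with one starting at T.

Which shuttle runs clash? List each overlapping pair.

Sorted by start: M1, M2, M3, M5, M4, M6.
M2 starts before M1 ends → M1 and M2 overlap.
M3 starts after M1 ends — done with M1.
M3 starts after M2 ends — done with M2.
M5 starts after M3 ends — done with M3.
M4 starts exactly when M5 ends (back-to-back, no overlap) — done with M5.
M6 starts after M4 ends.

M1 & M2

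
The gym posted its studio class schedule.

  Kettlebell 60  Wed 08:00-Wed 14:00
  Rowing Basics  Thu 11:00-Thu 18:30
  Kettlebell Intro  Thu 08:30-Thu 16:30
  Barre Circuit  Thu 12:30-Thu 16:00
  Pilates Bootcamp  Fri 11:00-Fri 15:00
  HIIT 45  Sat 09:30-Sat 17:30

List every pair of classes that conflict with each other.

Barre Circuit & Kettlebell Intro, Barre Circuit & Rowing Basics, Kettlebell Intro & Rowing Basics

Sorted by start: Kettlebell 60, Kettlebell Intro, Rowing Basics, Barre Circuit, Pilates Bootcamp, HIIT 45.
Kettlebell Intro starts after Kettlebell 60 ends — done with Kettlebell 60.
Rowing Basics starts before Kettlebell Intro ends → Kettlebell Intro and Rowing Basics overlap.
Barre Circuit starts before Kettlebell Intro ends → Kettlebell Intro and Barre Circuit overlap.
Pilates Bootcamp starts after Kettlebell Intro ends — done with Kettlebell Intro.
Barre Circuit starts before Rowing Basics ends → Rowing Basics and Barre Circuit overlap.
Pilates Bootcamp starts after Rowing Basics ends — done with Rowing Basics.
Pilates Bootcamp starts after Barre Circuit ends — done with Barre Circuit.
HIIT 45 starts after Pilates Bootcamp ends.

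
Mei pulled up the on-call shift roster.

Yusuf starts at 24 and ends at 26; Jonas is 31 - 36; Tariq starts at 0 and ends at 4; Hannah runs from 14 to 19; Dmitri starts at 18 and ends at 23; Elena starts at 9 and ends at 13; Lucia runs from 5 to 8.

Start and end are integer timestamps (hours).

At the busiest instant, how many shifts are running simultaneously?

2

Sweep the timeline, counting +1 at each start and −1 at each end (ends before starts at a tie):
0 start Tariq → 1
4 end Tariq → 0
5 start Lucia → 1
8 end Lucia → 0
9 start Elena → 1
13 end Elena → 0
14 start Hannah → 1
18 start Dmitri → 2
19 end Hannah → 1
23 end Dmitri → 0
24 start Yusuf → 1
26 end Yusuf → 0
31 start Jonas → 1
36 end Jonas → 0
Peak is 2, at 18 (Dmitri, Hannah).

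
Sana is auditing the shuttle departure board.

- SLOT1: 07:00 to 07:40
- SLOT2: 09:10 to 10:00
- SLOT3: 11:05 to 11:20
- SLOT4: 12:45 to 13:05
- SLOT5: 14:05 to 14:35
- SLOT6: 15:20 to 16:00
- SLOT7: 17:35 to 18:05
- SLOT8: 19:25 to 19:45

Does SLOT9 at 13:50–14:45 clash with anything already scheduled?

SLOT1: ends 07:40 at or before SLOT9 starts 13:50 → clear.
SLOT2: ends 10:00 at or before SLOT9 starts 13:50 → clear.
SLOT3: ends 11:20 at or before SLOT9 starts 13:50 → clear.
SLOT4: ends 13:05 at or before SLOT9 starts 13:50 → clear.
SLOT5: starts 14:05 before SLOT9 ends 14:45, and ends 14:35 after SLOT9 starts 13:50 → overlap.
SLOT6: starts 15:20 at or after SLOT9 ends 14:45 → clear.
SLOT7: starts 17:35 at or after SLOT9 ends 14:45 → clear.
SLOT8: starts 19:25 at or after SLOT9 ends 14:45 → clear.
SLOT9 overlaps SLOT5.

Yes — it overlaps SLOT5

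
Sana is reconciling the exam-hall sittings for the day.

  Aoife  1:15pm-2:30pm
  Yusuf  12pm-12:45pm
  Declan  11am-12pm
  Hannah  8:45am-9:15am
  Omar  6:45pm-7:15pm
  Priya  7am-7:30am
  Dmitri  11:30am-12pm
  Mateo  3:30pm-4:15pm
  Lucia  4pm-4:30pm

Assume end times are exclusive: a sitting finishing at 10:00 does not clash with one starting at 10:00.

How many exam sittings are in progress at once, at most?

Sweep the timeline, counting +1 at each start and −1 at each end (ends before starts at a tie):
7am start Priya → 1
7:30am end Priya → 0
8:45am start Hannah → 1
9:15am end Hannah → 0
11am start Declan → 1
11:30am start Dmitri → 2
12pm end Declan → 1
12pm end Dmitri → 0
12pm start Yusuf → 1
12:45pm end Yusuf → 0
1:15pm start Aoife → 1
2:30pm end Aoife → 0
3:30pm start Mateo → 1
4pm start Lucia → 2
4:15pm end Mateo → 1
4:30pm end Lucia → 0
6:45pm start Omar → 1
7:15pm end Omar → 0
Peak is 2, at 11:30am (Declan, Dmitri).

2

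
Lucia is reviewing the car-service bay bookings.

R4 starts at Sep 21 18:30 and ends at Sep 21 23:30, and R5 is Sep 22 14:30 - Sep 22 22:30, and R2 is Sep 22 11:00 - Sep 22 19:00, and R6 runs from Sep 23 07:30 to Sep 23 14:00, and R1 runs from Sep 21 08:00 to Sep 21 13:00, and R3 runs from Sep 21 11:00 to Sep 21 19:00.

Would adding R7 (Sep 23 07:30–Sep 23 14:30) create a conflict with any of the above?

R1: ends Sep 21 13:00 at or before R7 starts Sep 23 07:30 → clear.
R3: ends Sep 21 19:00 at or before R7 starts Sep 23 07:30 → clear.
R4: ends Sep 21 23:30 at or before R7 starts Sep 23 07:30 → clear.
R2: ends Sep 22 19:00 at or before R7 starts Sep 23 07:30 → clear.
R5: ends Sep 22 22:30 at or before R7 starts Sep 23 07:30 → clear.
R6: starts Sep 23 07:30 before R7 ends Sep 23 14:30, and ends Sep 23 14:00 after R7 starts Sep 23 07:30 → overlap.
R7 overlaps R6.

Yes — it overlaps R6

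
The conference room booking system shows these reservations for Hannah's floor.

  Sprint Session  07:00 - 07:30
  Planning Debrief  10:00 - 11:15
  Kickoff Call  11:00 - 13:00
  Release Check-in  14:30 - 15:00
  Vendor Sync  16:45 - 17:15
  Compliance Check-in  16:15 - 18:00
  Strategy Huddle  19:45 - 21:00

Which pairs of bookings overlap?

Two intervals overlap when each starts before the other ends.
Sorted by start: Sprint Session, Planning Debrief, Kickoff Call, Release Check-in, Compliance Check-in, Vendor Sync, Strategy Huddle.
Planning Debrief starts after Sprint Session ends, so nothing later overlaps Sprint Session either.
Kickoff Call starts before Planning Debrief ends → Planning Debrief and Kickoff Call overlap.
Release Check-in starts after Planning Debrief ends, so nothing later overlaps Planning Debrief either.
Release Check-in starts after Kickoff Call ends, so nothing later overlaps Kickoff Call either.
Compliance Check-in starts after Release Check-in ends, so nothing later overlaps Release Check-in either.
Vendor Sync starts before Compliance Check-in ends → Compliance Check-in and Vendor Sync overlap.
Strategy Huddle starts after Compliance Check-in ends.
Strategy Huddle starts after Vendor Sync ends.

Compliance Check-in & Vendor Sync, Kickoff Call & Planning Debrief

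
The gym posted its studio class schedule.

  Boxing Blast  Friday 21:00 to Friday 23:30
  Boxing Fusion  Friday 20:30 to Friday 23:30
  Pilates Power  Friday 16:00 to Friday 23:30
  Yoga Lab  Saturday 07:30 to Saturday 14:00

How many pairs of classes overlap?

Check each pair: they overlap iff neither finishes before the other starts.
Sorted by start: Pilates Power, Boxing Fusion, Boxing Blast, Yoga Lab.
Boxing Fusion starts before Pilates Power ends → Pilates Power and Boxing Fusion overlap.
Boxing Blast starts before Pilates Power ends → Pilates Power and Boxing Blast overlap.
Yoga Lab starts after Pilates Power ends.
Boxing Blast starts before Boxing Fusion ends → Boxing Fusion and Boxing Blast overlap.
Yoga Lab starts after Boxing Fusion ends.
Yoga Lab starts after Boxing Blast ends.
Overlapping pairs: Boxing Blast & Boxing Fusion, Boxing Blast & Pilates Power, Boxing Fusion & Pilates Power — 3 in total.

3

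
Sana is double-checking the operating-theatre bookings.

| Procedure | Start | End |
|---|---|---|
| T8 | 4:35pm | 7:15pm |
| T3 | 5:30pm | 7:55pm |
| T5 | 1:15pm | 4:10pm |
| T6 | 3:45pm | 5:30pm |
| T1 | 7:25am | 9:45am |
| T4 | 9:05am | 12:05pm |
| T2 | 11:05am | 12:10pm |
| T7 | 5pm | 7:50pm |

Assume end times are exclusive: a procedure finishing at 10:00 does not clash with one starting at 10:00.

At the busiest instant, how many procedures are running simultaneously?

3

Sweep the timeline, counting +1 at each start and −1 at each end (ends before starts at a tie):
7:25am start T1 → 1
9:05am start T4 → 2
9:45am end T1 → 1
11:05am start T2 → 2
12:05pm end T4 → 1
12:10pm end T2 → 0
1:15pm start T5 → 1
3:45pm start T6 → 2
4:10pm end T5 → 1
4:35pm start T8 → 2
5pm start T7 → 3
5:30pm end T6 → 2
5:30pm start T3 → 3
7:15pm end T8 → 2
7:50pm end T7 → 1
7:55pm end T3 → 0
Peak is 3, at 5pm (T6, T7, T8).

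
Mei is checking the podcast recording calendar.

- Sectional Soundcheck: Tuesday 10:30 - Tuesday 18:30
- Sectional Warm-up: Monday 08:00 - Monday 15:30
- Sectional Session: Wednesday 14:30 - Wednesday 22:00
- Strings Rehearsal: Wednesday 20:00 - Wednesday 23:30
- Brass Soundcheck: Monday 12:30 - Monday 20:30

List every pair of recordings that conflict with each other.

Check each pair: they overlap iff neither finishes before the other starts.
Sorted by start: Sectional Warm-up, Brass Soundcheck, Sectional Soundcheck, Sectional Session, Strings Rehearsal.
Brass Soundcheck starts before Sectional Warm-up ends → Sectional Warm-up and Brass Soundcheck overlap.
Sectional Soundcheck starts after Sectional Warm-up ends — done with Sectional Warm-up.
Sectional Soundcheck starts after Brass Soundcheck ends — done with Brass Soundcheck.
Sectional Session starts after Sectional Soundcheck ends — done with Sectional Soundcheck.
Strings Rehearsal starts before Sectional Session ends → Sectional Session and Strings Rehearsal overlap.

Brass Soundcheck & Sectional Warm-up, Sectional Session & Strings Rehearsal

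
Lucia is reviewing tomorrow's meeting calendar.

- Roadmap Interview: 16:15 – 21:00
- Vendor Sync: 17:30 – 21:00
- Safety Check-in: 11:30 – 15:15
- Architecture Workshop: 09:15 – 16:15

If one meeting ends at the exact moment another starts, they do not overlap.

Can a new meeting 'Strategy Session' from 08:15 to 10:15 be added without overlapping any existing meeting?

No — it overlaps Architecture Workshop

Architecture Workshop: starts 09:15 before Strategy Session ends 10:15, and ends 16:15 after Strategy Session starts 08:15 → overlap.
Safety Check-in: starts 11:30 at or after Strategy Session ends 10:15 → clear.
Roadmap Interview: starts 16:15 at or after Strategy Session ends 10:15 → clear.
Vendor Sync: starts 17:30 at or after Strategy Session ends 10:15 → clear.
Strategy Session overlaps Architecture Workshop.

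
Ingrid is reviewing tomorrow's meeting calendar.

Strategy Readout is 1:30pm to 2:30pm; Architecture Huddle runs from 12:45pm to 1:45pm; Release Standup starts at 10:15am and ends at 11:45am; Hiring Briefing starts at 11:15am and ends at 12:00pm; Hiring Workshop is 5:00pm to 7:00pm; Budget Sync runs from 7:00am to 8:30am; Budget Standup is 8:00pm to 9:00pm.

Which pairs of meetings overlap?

Sorted by start: Budget Sync, Release Standup, Hiring Briefing, Architecture Huddle, Strategy Readout, Hiring Workshop, Budget Standup.
Release Standup starts after Budget Sync ends, so nothing later overlaps Budget Sync either.
Hiring Briefing starts before Release Standup ends → Release Standup and Hiring Briefing overlap.
Architecture Huddle starts after Release Standup ends, so nothing later overlaps Release Standup either.
Architecture Huddle starts after Hiring Briefing ends, so nothing later overlaps Hiring Briefing either.
Strategy Readout starts before Architecture Huddle ends → Architecture Huddle and Strategy Readout overlap.
Hiring Workshop starts after Architecture Huddle ends, so nothing later overlaps Architecture Huddle either.
Hiring Workshop starts after Strategy Readout ends, so nothing later overlaps Strategy Readout either.
Budget Standup starts after Hiring Workshop ends.

Architecture Huddle & Strategy Readout, Hiring Briefing & Release Standup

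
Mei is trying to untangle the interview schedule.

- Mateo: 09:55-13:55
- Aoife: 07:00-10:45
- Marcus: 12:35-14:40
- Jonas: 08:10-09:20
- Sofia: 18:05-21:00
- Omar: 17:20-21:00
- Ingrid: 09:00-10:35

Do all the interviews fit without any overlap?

No

Two intervals overlap when each starts before the other ends.
Sorted by start: Aoife, Jonas, Ingrid, Mateo, Marcus, Omar, Sofia.
Jonas starts before Aoife ends → Aoife and Jonas overlap.
That's a conflict, so the schedule is not conflict-free.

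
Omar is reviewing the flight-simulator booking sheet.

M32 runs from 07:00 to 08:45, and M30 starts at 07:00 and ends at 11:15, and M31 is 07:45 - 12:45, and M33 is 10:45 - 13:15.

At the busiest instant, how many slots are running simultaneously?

3

Walk through starts and ends in time order (an end at T is processed before a start at T):
07:00 start M30 → 1
07:00 start M32 → 2
07:45 start M31 → 3
08:45 end M32 → 2
10:45 start M33 → 3
11:15 end M30 → 2
12:45 end M31 → 1
13:15 end M33 → 0
Peak is 3, at 07:45 (M30, M31, M32).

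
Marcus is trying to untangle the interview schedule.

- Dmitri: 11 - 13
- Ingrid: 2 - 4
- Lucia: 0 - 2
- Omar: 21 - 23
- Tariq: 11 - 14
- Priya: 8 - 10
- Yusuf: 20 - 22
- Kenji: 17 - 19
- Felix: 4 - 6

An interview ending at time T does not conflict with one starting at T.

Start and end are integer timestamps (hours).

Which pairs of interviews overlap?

Sorted by start: Lucia, Ingrid, Felix, Priya, Dmitri, Tariq, Kenji, Yusuf, Omar.
Ingrid starts exactly when Lucia ends (back-to-back, no overlap), so Lucia has no further overlaps.
Felix starts exactly when Ingrid ends (back-to-back, no overlap), so Ingrid has no further overlaps.
Priya starts after Felix ends, so Felix has no further overlaps.
Dmitri starts after Priya ends, so Priya has no further overlaps.
Tariq starts before Dmitri ends → Dmitri and Tariq overlap.
Kenji starts after Dmitri ends, so Dmitri has no further overlaps.
Kenji starts after Tariq ends, so Tariq has no further overlaps.
Yusuf starts after Kenji ends, so Kenji has no further overlaps.
Omar starts before Yusuf ends → Yusuf and Omar overlap.

Dmitri & Tariq, Omar & Yusuf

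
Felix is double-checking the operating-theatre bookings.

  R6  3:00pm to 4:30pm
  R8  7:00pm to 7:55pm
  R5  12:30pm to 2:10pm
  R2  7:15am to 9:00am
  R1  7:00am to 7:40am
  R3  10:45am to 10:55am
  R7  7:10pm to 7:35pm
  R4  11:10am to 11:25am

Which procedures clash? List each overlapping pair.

R1 & R2, R7 & R8

Two intervals overlap when each starts before the other ends.
Sorted by start: R1, R2, R3, R4, R5, R6, R8, R7.
R2 starts before R1 ends → R1 and R2 overlap.
R3 starts after R1 ends — done with R1.
R3 starts after R2 ends — done with R2.
R4 starts after R3 ends — done with R3.
R5 starts after R4 ends — done with R4.
R6 starts after R5 ends — done with R5.
R8 starts after R6 ends — done with R6.
R7 starts before R8 ends → R8 and R7 overlap.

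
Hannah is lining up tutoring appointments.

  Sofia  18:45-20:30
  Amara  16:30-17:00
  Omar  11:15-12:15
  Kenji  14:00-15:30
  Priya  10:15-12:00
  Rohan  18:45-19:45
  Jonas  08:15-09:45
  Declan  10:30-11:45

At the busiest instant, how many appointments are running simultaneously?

3

Walk through starts and ends in time order (an end at T is processed before a start at T):
08:15 start Jonas → 1
09:45 end Jonas → 0
10:15 start Priya → 1
10:30 start Declan → 2
11:15 start Omar → 3
11:45 end Declan → 2
12:00 end Priya → 1
12:15 end Omar → 0
14:00 start Kenji → 1
15:30 end Kenji → 0
16:30 start Amara → 1
17:00 end Amara → 0
18:45 start Rohan → 1
18:45 start Sofia → 2
19:45 end Rohan → 1
20:30 end Sofia → 0
Peak is 3, at 11:15 (Declan, Omar, Priya).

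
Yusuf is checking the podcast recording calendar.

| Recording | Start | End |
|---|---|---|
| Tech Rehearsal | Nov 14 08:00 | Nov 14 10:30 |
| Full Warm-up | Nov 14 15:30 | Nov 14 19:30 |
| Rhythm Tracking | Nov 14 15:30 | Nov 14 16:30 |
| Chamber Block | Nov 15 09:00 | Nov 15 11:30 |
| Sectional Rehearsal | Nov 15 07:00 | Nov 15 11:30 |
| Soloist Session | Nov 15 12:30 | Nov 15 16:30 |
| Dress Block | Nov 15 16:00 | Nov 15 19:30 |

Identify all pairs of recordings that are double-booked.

Chamber Block & Sectional Rehearsal, Dress Block & Soloist Session, Full Warm-up & Rhythm Tracking

Check each pair: they overlap iff neither finishes before the other starts.
Sorted by start: Tech Rehearsal, Full Warm-up, Rhythm Tracking, Sectional Rehearsal, Chamber Block, Soloist Session, Dress Block.
Full Warm-up starts after Tech Rehearsal ends; Tech Rehearsal is clear from here.
Rhythm Tracking starts before Full Warm-up ends → Full Warm-up and Rhythm Tracking overlap.
Sectional Rehearsal starts after Full Warm-up ends; Full Warm-up is clear from here.
Sectional Rehearsal starts after Rhythm Tracking ends; Rhythm Tracking is clear from here.
Chamber Block starts before Sectional Rehearsal ends → Sectional Rehearsal and Chamber Block overlap.
Soloist Session starts after Sectional Rehearsal ends; Sectional Rehearsal is clear from here.
Soloist Session starts after Chamber Block ends; Chamber Block is clear from here.
Dress Block starts before Soloist Session ends → Soloist Session and Dress Block overlap.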